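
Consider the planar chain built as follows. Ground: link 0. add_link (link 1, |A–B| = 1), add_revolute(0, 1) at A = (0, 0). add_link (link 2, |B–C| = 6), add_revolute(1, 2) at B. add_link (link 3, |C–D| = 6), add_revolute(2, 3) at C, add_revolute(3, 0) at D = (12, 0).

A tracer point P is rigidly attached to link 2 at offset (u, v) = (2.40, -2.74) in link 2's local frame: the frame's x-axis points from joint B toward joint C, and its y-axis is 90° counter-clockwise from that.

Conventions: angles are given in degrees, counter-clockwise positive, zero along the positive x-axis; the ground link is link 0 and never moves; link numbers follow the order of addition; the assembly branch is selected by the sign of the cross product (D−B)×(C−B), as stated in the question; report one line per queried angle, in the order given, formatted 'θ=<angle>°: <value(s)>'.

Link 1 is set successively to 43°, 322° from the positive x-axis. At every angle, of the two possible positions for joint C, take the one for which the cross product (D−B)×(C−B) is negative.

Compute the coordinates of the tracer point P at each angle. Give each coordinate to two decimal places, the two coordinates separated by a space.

A=(0,0), D=(12.00,0)
θ=43°: B = A + 1.00·(cos43°, sin43°) = (0.7314, 0.6820)
θ=43°: |BD| = 11.2893
θ=43°: circle(B,6.00) ∩ circle(D,6.00): a=5.6446, h=2.0342
θ=43°:   candidates: C₊=(6.4886,2.3715) cross=22.965; C₋=(6.2428,-1.6895) cross=-22.965
θ=43°:   branch - wants cross < 0 → take C=(6.2428,-1.6895) (cross=-22.965)
θ=43°: ex = (C−B)/|BC| = (0.9186,-0.3953); ey = (0.3953,0.9186)
θ=43°: P = B + 2.40·ex + -2.74·ey = (1.8529,-2.7835)
θ=322°: B = A + 1.00·(cos322°, sin322°) = (0.7880, -0.6157)
θ=322°: |BD| = 11.2289
θ=322°: circle(B,6.00) ∩ circle(D,6.00): a=5.6144, h=2.1161
θ=322°:   candidates: C₊=(6.2780,1.8051) cross=23.762; C₋=(6.5100,-2.4208) cross=-23.762
θ=322°:   branch - wants cross < 0 → take C=(6.5100,-2.4208) (cross=-23.762)
θ=322°: ex = (C−B)/|BC| = (0.9537,-0.3009); ey = (0.3009,0.9537)
θ=322°: P = B + 2.40·ex + -2.74·ey = (2.2525,-3.9508)

θ=43°: 1.85 -2.78
θ=322°: 2.25 -3.95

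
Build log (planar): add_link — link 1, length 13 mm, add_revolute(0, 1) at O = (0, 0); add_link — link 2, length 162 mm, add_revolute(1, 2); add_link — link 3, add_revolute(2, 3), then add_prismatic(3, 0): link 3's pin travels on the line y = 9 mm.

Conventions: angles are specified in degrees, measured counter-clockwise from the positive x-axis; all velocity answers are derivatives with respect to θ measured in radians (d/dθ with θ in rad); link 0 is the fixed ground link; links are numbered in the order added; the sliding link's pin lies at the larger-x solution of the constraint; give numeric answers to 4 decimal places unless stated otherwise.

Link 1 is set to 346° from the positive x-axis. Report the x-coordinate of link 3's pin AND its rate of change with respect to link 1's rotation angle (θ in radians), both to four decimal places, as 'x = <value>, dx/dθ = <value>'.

geometry: r = 13 mm, L = 162 mm, e = 9 mm
crank pin P = (r cos θ, r sin θ) = (12.613844, -3.144985)
h = r sin θ − e = -3.144985 − 9 = -12.144985
x = r cos θ + √(L² − h²) = 12.613844 + 161.544110 = 174.157954
dx/dθ = −r sin θ − h·r cos θ/√(L² − h²) (θ in radians; h = -12.144985) = 4.093301

x = 174.1580, dx/dθ = 4.0933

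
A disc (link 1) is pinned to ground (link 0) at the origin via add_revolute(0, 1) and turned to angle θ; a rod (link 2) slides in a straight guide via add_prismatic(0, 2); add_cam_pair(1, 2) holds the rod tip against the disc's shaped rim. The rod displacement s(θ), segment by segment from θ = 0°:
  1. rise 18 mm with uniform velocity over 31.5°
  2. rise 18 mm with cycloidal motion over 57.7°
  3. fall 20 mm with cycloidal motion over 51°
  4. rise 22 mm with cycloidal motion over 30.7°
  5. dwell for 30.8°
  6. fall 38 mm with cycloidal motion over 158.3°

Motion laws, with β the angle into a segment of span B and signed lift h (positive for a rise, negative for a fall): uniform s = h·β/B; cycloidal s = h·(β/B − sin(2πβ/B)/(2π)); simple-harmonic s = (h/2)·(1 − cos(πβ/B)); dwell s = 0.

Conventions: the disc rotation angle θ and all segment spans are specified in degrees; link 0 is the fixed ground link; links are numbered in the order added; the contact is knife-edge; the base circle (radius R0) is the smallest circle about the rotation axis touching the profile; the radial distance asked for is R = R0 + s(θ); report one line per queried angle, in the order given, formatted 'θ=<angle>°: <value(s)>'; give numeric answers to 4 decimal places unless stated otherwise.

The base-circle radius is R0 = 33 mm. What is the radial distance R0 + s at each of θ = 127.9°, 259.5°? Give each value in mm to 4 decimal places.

segment 1 (0° to 31.5°, uniform, h = 18) is passed completely: s = 0.0000 + (18) = 18.0000
segment 2 (31.5° to 89.2°, cycloidal, h = 18) is passed completely: s = 18.0000 + (18) = 36.0000
θ = 127.9° falls in segment 3 (89.2° to 140.2°, cycloidal, h = -20): β = 127.9 − 89.2 = 38.7°, B = 51°; Δs = -20·(0.7588 − sin(2π·0.7588)/(2π)) = -18.3547; s = 36.0000 − 18.3547 = 17.6453
segment 3 (89.2° to 140.2°, cycloidal, h = -20) is passed completely: s = 36.0000 + (-20) = 16.0000
segment 4 (140.2° to 170.9°, cycloidal, h = 22) is passed completely: s = 16.0000 + (22) = 38.0000
segment 5 (170.9° to 201.7°, dwell): s unchanged at 38.0000
θ = 259.5° falls in segment 6 (201.7° to 360°, cycloidal, h = -38): β = 259.5 − 201.7 = 57.8°, B = 158.3°; Δs = -38·(0.3651 − sin(2π·0.3651)/(2π)) = -9.3416; s = 38.0000 − 9.3416 = 28.6584
θ=127.9°: R = R0 + s = 33 + 17.6453 = 50.6453
θ=259.5°: R = R0 + s = 33 + 28.6584 = 61.6584

θ=127.9°: 50.6453
θ=259.5°: 61.6584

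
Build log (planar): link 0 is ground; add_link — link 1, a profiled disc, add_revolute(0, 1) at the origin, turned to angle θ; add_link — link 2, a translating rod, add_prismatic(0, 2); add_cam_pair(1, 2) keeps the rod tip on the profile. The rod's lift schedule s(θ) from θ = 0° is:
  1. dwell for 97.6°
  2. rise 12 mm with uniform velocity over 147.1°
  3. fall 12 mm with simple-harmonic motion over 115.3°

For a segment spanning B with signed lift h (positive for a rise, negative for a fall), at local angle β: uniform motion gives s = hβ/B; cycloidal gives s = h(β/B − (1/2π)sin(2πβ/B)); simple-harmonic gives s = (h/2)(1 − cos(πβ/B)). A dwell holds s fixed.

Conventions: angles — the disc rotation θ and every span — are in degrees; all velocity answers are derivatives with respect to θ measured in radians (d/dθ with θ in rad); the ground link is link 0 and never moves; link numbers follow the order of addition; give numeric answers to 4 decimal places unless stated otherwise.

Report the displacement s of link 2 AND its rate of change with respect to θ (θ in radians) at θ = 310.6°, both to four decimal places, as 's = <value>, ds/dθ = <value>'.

seg 1 [0°–97.6°] dwell: s stays 0.0000
seg 2 [97.6°–244.7°] uniform, h=12: full span → s += 12 → s = 12.0000
seg 3 [244.7°–360°] simple-harmonic, h=-12: θ=310.6° here. β=65.9, B=115.3. -12/2·(1 − cos(π·0.5716)) = -7.3374 → s = 4.6626
velocity in seg [244.7°–360°] (simple-harmonic), θ in radians: β = 65.9° = 1.1502 rad, B = 115.3° = 2.0124 rad; ds/dθ = (πh/(2B)) sin(πβ/B) = (π·(-12)/(2·2.0124)) sin(π·0.5716) = -9.131210 mm/rad

s = 4.6626, ds/dθ = -9.1312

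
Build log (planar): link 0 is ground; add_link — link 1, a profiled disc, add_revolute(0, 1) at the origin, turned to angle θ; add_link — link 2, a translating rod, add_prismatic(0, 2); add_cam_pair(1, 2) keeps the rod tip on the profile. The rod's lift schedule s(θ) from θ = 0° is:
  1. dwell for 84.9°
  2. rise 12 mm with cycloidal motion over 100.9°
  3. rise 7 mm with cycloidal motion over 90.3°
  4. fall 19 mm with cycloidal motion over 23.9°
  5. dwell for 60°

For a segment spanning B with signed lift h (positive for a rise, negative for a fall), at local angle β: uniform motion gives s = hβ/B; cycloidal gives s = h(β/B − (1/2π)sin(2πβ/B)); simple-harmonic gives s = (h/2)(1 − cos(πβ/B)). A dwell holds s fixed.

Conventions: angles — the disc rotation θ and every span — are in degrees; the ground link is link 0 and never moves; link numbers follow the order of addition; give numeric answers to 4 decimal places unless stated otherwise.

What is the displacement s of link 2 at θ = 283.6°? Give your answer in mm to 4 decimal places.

seg 1 [0°–84.9°] dwell: s stays 0.0000
seg 2 [84.9°–185.8°] cycloidal, h=12: full span → s += 12 → s = 12.0000
seg 3 [185.8°–276.1°] cycloidal, h=7: full span → s += 7 → s = 19.0000
seg 4 [276.1°–300°] cycloidal, h=-19: θ=283.6° here. β=7.5, B=23.9. -19·(0.3138 − sin(2π·0.3138)/(2π)) = -3.1782 → s = 15.8218

15.8218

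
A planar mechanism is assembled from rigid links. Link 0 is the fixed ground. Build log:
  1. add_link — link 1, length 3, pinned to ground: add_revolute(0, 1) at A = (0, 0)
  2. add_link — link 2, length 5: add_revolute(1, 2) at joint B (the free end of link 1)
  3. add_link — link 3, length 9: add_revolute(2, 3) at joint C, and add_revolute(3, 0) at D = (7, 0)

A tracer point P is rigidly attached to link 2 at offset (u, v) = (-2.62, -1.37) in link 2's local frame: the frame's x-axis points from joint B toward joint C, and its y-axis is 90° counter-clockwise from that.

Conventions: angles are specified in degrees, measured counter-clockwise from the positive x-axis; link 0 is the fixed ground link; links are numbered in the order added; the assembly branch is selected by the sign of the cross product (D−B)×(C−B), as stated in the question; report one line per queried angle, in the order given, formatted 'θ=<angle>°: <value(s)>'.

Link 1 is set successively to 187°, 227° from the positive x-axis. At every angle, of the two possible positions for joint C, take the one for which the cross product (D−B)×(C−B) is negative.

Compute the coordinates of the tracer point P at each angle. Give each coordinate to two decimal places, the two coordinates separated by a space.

A=(0,0), D=(7.00,0)
θ=187°: B = A + 3.00·(cos187°, sin187°) = (-2.9776, -0.3656)
θ=187°: |BD| = 9.9843
θ=187°: circle(B,5.00) ∩ circle(D,9.00): a=2.1878, h=4.4960
θ=187°:   candidates: C₊=(-0.9560,4.2074) cross=44.889; C₋=(-0.6267,-4.7784) cross=-44.889
θ=187°:   branch - wants cross < 0 → take C=(-0.6267,-4.7784) (cross=-44.889)
θ=187°: ex = (C−B)/|BC| = (0.4702,-0.8826); ey = (0.8826,0.4702)
θ=187°: P = B + -2.62·ex + -1.37·ey = (-5.4186,1.3026)
θ=227°: B = A + 3.00·(cos227°, sin227°) = (-2.0460, -2.1941)
θ=227°: |BD| = 9.3083
θ=227°: circle(B,5.00) ∩ circle(D,9.00): a=1.6461, h=4.7213
θ=227°:   candidates: C₊=(-1.5592,2.7822) cross=43.947; C₋=(0.6665,-6.3943) cross=-43.947
θ=227°:   branch - wants cross < 0 → take C=(0.6665,-6.3943) (cross=-43.947)
θ=227°: ex = (C−B)/|BC| = (0.5425,-0.8401); ey = (0.8401,0.5425)
θ=227°: P = B + -2.62·ex + -1.37·ey = (-4.6182,-0.7364)

θ=187°: -5.42 1.30
θ=227°: -4.62 -0.74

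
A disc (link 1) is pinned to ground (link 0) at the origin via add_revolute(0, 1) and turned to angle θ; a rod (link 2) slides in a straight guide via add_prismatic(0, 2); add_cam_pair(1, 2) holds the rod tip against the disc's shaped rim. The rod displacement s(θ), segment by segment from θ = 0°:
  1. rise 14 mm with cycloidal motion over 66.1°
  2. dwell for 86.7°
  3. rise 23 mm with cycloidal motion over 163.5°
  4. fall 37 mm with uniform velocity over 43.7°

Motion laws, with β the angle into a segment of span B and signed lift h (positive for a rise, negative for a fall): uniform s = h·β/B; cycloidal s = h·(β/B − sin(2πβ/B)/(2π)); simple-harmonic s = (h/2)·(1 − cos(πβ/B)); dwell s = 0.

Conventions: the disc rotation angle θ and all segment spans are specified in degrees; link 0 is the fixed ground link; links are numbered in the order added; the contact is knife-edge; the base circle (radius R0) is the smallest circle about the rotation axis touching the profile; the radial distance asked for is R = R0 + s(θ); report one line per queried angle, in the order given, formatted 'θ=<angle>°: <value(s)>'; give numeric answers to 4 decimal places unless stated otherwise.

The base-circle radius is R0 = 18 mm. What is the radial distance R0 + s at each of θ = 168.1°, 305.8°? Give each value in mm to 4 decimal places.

segment 1 (0° to 66.1°, cycloidal, h = 14) is passed completely: s = 0.0000 + (14) = 14.0000
segment 2 (66.1° to 152.8°, dwell): s unchanged at 14.0000
θ = 168.1° falls in segment 3 (152.8° to 316.3°, cycloidal, h = 23): β = 168.1 − 152.8 = 15.3°, B = 163.5°; Δs = 23·(0.0936 − sin(2π·0.0936)/(2π)) = 0.1219; s = 14.0000 + 0.1219 = 14.1219
θ = 305.8° falls in segment 3 (152.8° to 316.3°, cycloidal, h = 23): β = 305.8 − 152.8 = 153°, B = 163.5°; Δs = 23·(0.9358 − sin(2π·0.9358)/(2π)) = 22.9602; s = 14.0000 + 22.9602 = 36.9602
θ=168.1°: R = R0 + s = 18 + 14.1219 = 32.1219
θ=305.8°: R = R0 + s = 18 + 36.9602 = 54.9602

θ=168.1°: 32.1219
θ=305.8°: 54.9602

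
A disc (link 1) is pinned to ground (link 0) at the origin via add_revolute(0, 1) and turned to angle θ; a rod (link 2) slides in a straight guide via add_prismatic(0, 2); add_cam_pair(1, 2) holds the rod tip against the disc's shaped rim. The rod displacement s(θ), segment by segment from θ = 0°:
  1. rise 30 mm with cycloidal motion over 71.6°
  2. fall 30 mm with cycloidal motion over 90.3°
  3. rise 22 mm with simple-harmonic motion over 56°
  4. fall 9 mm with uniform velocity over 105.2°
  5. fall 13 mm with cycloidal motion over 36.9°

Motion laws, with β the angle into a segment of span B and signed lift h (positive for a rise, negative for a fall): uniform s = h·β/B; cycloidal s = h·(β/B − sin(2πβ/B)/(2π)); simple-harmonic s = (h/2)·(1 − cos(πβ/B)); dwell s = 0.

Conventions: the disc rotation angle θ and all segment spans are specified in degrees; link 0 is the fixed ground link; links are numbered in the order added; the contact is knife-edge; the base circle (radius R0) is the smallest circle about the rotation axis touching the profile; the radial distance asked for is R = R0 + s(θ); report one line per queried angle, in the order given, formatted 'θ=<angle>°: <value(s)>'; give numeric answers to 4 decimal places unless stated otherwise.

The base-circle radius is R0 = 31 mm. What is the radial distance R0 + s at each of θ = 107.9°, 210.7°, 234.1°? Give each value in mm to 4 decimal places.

segment 1 (0° to 71.6°, cycloidal, h = 30) is passed completely: s = 0.0000 + (30) = 30.0000
θ = 107.9° falls in segment 2 (71.6° to 161.9°, cycloidal, h = -30): β = 107.9 − 71.6 = 36.3°, B = 90.3°; Δs = -30·(0.4020 − sin(2π·0.4020)/(2π)) = -9.3019; s = 30.0000 − 9.3019 = 20.6981
segment 2 (71.6° to 161.9°, cycloidal, h = -30) is passed completely: s = 30.0000 + (-30) = 0.0000
θ = 210.7° falls in segment 3 (161.9° to 217.9°, simple-harmonic, h = 22): β = 210.7 − 161.9 = 48.8°, B = 56°; Δs = 22/2·(1 − cos(π·0.8714)) = 21.1148; s = 0.0000 + 21.1148 = 21.1148
segment 3 (161.9° to 217.9°, simple-harmonic, h = 22) is passed completely: s = 0.0000 + (22) = 22.0000
θ = 234.1° falls in segment 4 (217.9° to 323.1°, uniform, h = -9): β = 234.1 − 217.9 = 16.2°, B = 105.2°; Δs = -9·16.2/105.2 = -1.3859; s = 22.0000 − 1.3859 = 20.6141
θ=107.9°: R = R0 + s = 31 + 20.6981 = 51.6981
θ=210.7°: R = R0 + s = 31 + 21.1148 = 52.1148
θ=234.1°: R = R0 + s = 31 + 20.6141 = 51.6141

θ=107.9°: 51.6981
θ=210.7°: 52.1148
θ=234.1°: 51.6141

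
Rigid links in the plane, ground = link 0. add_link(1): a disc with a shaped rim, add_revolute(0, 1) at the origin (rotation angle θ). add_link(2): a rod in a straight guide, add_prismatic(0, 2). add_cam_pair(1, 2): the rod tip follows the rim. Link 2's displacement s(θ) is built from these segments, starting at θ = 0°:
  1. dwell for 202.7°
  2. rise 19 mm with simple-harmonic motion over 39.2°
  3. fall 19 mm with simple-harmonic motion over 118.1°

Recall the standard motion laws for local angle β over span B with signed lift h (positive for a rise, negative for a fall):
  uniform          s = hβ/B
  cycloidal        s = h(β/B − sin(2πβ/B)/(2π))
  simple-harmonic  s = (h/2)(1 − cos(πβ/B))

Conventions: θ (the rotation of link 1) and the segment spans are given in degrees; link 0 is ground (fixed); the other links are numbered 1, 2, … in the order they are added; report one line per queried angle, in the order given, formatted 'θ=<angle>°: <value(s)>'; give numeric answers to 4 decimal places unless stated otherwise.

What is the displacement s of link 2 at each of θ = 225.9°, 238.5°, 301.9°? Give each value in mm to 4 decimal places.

segment 1 (0° to 202.7°, dwell): s unchanged at 0.0000
θ = 225.9° falls in segment 2 (202.7° to 241.9°, simple-harmonic, h = 19): β = 225.9 − 202.7 = 23.2°, B = 39.2°; Δs = 19/2·(1 − cos(π·0.5918)) = 12.2030; s = 0.0000 + 12.2030 = 12.2030
θ = 238.5° falls in segment 2 (202.7° to 241.9°, simple-harmonic, h = 19): β = 238.5 − 202.7 = 35.8°, B = 39.2°; Δs = 19/2·(1 − cos(π·0.9133)) = 18.6495; s = 0.0000 + 18.6495 = 18.6495
segment 2 (202.7° to 241.9°, simple-harmonic, h = 19) is passed completely: s = 0.0000 + (19) = 19.0000
θ = 301.9° falls in segment 3 (241.9° to 360°, simple-harmonic, h = -19): β = 301.9 − 241.9 = 60°, B = 118.1°; Δs = -19/2·(1 − cos(π·0.5080)) = -9.7400; s = 19.0000 − 9.7400 = 9.2600

θ=225.9°: 12.2030
θ=238.5°: 18.6495
θ=301.9°: 9.2600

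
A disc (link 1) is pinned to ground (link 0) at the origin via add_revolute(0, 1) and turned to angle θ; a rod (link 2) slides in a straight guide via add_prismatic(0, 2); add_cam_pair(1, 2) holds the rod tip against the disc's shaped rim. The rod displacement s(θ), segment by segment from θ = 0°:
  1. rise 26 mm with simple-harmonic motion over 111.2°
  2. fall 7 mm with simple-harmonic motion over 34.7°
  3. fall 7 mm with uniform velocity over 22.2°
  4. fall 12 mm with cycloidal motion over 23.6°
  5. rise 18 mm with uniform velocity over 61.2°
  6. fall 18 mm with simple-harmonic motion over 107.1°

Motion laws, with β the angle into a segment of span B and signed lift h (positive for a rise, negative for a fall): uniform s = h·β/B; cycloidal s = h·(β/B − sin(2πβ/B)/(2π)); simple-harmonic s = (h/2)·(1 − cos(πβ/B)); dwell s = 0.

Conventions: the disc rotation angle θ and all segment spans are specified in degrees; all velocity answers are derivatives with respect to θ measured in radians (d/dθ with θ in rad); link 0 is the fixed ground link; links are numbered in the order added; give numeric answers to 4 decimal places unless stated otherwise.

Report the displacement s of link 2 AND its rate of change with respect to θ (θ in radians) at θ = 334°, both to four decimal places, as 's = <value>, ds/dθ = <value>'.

segment 1 (0° to 111.2°, simple-harmonic, h = 26) is passed completely: s = 0.0000 + (26) = 26.0000
segment 2 (111.2° to 145.9°, simple-harmonic, h = -7) is passed completely: s = 26.0000 + (-7) = 19.0000
segment 3 (145.9° to 168.1°, uniform, h = -7) is passed completely: s = 19.0000 + (-7) = 12.0000
segment 4 (168.1° to 191.7°, cycloidal, h = -12) is passed completely: s = 12.0000 + (-12) = 0.0000
segment 5 (191.7° to 252.9°, uniform, h = 18) is passed completely: s = 0.0000 + (18) = 18.0000
θ = 334° falls in segment 6 (252.9° to 360°, simple-harmonic, h = -18): β = 334 − 252.9 = 81.1°, B = 107.1°; Δs = -18/2·(1 − cos(π·0.7572)) = -15.5070; s = 18.0000 − 15.5070 = 2.4930
velocity in seg [252.9°–360°] (simple-harmonic), θ in radians: β = 81.1° = 1.4155 rad, B = 107.1° = 1.8692 rad; ds/dθ = (πh/(2B)) sin(πβ/B) = (π·(-18)/(2·1.8692)) sin(π·0.7572) = -10.449841 mm/rad

s = 2.4930, ds/dθ = -10.4498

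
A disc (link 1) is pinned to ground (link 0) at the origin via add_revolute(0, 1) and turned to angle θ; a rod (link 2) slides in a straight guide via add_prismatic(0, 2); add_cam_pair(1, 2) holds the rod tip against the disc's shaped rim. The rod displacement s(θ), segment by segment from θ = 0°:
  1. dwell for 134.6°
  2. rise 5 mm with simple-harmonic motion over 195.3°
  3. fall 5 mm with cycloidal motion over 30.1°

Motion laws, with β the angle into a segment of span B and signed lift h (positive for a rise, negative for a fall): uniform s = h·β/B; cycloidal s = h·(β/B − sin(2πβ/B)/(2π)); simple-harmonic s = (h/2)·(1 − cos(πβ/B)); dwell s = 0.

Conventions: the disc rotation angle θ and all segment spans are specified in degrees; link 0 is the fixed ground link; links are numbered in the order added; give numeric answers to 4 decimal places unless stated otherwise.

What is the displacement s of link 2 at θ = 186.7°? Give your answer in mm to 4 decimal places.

segment 1 (0° to 134.6°, dwell): s unchanged at 0.0000
θ = 186.7° falls in segment 2 (134.6° to 329.9°, simple-harmonic, h = 5): β = 186.7 − 134.6 = 52.1°, B = 195.3°; Δs = 5/2·(1 − cos(π·0.2668)) = 0.8278; s = 0.0000 + 0.8278 = 0.8278

0.8278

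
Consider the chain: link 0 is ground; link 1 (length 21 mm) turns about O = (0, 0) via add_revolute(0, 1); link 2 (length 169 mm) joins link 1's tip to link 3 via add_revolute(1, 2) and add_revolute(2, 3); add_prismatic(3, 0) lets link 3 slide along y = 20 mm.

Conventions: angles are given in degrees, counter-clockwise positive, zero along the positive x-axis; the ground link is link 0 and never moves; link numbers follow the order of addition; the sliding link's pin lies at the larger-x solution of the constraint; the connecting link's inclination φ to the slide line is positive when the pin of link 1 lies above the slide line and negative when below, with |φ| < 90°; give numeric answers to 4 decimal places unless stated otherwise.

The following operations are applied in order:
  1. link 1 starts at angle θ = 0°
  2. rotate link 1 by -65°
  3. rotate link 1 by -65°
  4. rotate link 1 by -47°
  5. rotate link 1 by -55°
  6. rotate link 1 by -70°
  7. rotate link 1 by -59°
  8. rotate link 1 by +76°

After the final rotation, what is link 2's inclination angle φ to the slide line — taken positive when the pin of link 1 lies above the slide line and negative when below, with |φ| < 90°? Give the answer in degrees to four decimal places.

geometry: r = 21 mm, L = 169 mm, e = 20 mm; θ starts at 0°
rotate link 1 by -65°: θ ← 0° -65° = -65°
rotate link 1 by -65°: θ ← -65° -65° = -130°
rotate link 1 by -47°: θ ← -130° -47° = -177°
rotate link 1 by -55°: θ ← -177° -55° = -232°
rotate link 1 by -70°: θ ← -232° -70° = -302°
rotate link 1 by -59°: θ ← -302° -59° = -361°
rotate link 1 by +76°: θ ← -361° +76° = -285°
h = r sin θ − e = 20.284442 − 20 = 0.284442
sin φ = h / L = 0.284442 / 169 = 0.00168309
φ = arcsin(0.00168309) = 0.096434°

0.0964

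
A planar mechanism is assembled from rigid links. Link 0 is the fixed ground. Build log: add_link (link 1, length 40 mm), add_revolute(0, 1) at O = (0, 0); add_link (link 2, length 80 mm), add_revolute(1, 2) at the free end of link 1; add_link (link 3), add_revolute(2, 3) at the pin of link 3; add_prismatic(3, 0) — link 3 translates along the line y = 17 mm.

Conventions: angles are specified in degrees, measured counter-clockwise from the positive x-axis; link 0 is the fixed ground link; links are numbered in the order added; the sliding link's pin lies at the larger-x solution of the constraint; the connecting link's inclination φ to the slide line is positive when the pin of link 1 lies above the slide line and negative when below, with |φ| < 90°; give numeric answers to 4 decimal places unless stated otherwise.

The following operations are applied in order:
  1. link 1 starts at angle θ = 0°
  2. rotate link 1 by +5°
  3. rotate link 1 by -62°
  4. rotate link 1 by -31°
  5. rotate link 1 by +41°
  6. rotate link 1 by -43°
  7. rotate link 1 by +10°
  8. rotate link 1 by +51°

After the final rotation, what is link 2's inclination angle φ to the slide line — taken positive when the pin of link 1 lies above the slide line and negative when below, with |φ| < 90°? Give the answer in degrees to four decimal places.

geometry: r = 40 mm, L = 80 mm, e = 17 mm; θ starts at 0°
rotate link 1 by +5°: θ ← 0° +5° = 5°
rotate link 1 by -62°: θ ← 5° -62° = -57°
rotate link 1 by -31°: θ ← -57° -31° = -88°
rotate link 1 by +41°: θ ← -88° +41° = -47°
rotate link 1 by -43°: θ ← -47° -43° = -90°
rotate link 1 by +10°: θ ← -90° +10° = -80°
rotate link 1 by +51°: θ ← -80° +51° = -29°
h = r sin θ − e = -19.392385 − 17 = -36.392385
sin φ = h / L = -36.392385 / 80 = -0.45490481
φ = arcsin(-0.45490481) = -27.058810°

-27.0588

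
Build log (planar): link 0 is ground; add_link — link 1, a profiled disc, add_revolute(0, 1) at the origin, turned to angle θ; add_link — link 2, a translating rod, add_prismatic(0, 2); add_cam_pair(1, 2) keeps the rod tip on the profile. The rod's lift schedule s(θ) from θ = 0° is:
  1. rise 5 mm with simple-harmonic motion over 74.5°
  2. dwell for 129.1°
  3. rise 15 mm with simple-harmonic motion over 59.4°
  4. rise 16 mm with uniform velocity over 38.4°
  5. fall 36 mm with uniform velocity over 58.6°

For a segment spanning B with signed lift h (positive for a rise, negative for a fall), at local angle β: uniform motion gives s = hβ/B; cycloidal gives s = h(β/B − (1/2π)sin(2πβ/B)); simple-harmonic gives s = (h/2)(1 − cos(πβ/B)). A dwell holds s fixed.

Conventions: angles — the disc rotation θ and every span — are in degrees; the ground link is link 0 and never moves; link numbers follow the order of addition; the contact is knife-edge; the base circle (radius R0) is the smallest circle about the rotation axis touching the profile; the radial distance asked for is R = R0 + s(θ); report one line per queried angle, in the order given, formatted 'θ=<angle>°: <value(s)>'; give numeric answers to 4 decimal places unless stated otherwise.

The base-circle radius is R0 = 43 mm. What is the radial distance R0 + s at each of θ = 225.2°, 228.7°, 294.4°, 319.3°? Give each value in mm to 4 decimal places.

seg 1 [0°–74.5°] simple-harmonic, h=5: full span → s += 5 → s = 5.0000
seg 2 [74.5°–203.6°] dwell: s stays 5.0000
seg 3 [203.6°–263°] simple-harmonic, h=15: θ=225.2° here. β=21.6, B=59.4. 15/2·(1 − cos(π·0.3636)) = 4.3844 → s = 9.3844
seg 3 [203.6°–263°] simple-harmonic, h=15: θ=228.7° here. β=25.1, B=59.4. 15/2·(1 − cos(π·0.4226)) = 5.6933 → s = 10.6933
seg 3 [203.6°–263°] simple-harmonic, h=15: full span → s += 15 → s = 20.0000
seg 4 [263°–301.4°] uniform, h=16: θ=294.4° here. β=31.4, B=38.4. 16·31.4/38.4 = 13.0833 → s = 33.0833
seg 4 [263°–301.4°] uniform, h=16: full span → s += 16 → s = 36.0000
seg 5 [301.4°–360°] uniform, h=-36: θ=319.3° here. β=17.9, B=58.6. -36·17.9/58.6 = -10.9966 → s = 25.0034
θ=225.2°: R = R0 + s = 43 + 9.3844 = 52.3844
θ=228.7°: R = R0 + s = 43 + 10.6933 = 53.6933
θ=294.4°: R = R0 + s = 43 + 33.0833 = 76.0833
θ=319.3°: R = R0 + s = 43 + 25.0034 = 68.0034

θ=225.2°: 52.3844
θ=228.7°: 53.6933
θ=294.4°: 76.0833
θ=319.3°: 68.0034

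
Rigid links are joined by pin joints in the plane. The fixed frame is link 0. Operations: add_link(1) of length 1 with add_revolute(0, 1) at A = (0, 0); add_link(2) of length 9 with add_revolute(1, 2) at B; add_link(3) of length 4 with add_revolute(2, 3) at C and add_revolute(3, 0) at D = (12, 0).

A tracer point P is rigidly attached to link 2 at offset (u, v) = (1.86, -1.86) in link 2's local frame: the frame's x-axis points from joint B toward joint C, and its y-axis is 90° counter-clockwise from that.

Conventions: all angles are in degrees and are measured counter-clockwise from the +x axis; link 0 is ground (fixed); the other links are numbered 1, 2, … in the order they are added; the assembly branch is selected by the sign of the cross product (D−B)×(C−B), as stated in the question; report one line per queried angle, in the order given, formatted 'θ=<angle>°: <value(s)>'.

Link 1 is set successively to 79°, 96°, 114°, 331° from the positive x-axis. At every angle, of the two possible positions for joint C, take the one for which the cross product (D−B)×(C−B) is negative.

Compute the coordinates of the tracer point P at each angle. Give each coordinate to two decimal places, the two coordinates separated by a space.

A=(0,0), D=(12.00,0)
θ=79°: B = A + 1.00·(cos79°, sin79°) = (0.1908, 0.9816)
θ=79°: |BD| = 11.8499
θ=79°: circle(B,9.00) ∩ circle(D,4.00): a=8.6676, h=2.4234
θ=79°:   candidates: C₊=(9.0294,2.6787) cross=28.717; C₋=(8.6279,-2.1514) cross=-28.717
θ=79°:   branch - wants cross < 0 → take C=(8.6279,-2.1514) (cross=-28.717)
θ=79°: ex = (C−B)/|BC| = (0.9375,-0.3481); ey = (0.3481,0.9375)
θ=79°: P = B + 1.86·ex + -1.86·ey = (1.2870,-1.4095)
θ=96°: B = A + 1.00·(cos96°, sin96°) = (-0.1045, 0.9945)
θ=96°: |BD| = 12.1453
θ=96°: circle(B,9.00) ∩ circle(D,4.00): a=8.7486, h=2.1124
θ=96°:   candidates: C₊=(8.7877,2.3834) cross=25.656; C₋=(8.4417,-1.8272) cross=-25.656
θ=96°:   branch - wants cross < 0 → take C=(8.4417,-1.8272) (cross=-25.656)
θ=96°: ex = (C−B)/|BC| = (0.9496,-0.3135); ey = (0.3135,0.9496)
θ=96°: P = B + 1.86·ex + -1.86·ey = (1.0785,-1.3548)
θ=114°: B = A + 1.00·(cos114°, sin114°) = (-0.4067, 0.9135)
θ=114°: |BD| = 12.4403
θ=114°: circle(B,9.00) ∩ circle(D,4.00): a=8.8326, h=1.7276
θ=114°:   candidates: C₊=(8.5289,1.9879) cross=21.492; C₋=(8.2752,-1.4580) cross=-21.492
θ=114°:   branch - wants cross < 0 → take C=(8.2752,-1.4580) (cross=-21.492)
θ=114°: ex = (C−B)/|BC| = (0.9647,-0.2635); ey = (0.2635,0.9647)
θ=114°: P = B + 1.86·ex + -1.86·ey = (0.8974,-1.3708)
θ=331°: B = A + 1.00·(cos331°, sin331°) = (0.8746, -0.4848)
θ=331°: |BD| = 11.1359
θ=331°: circle(B,9.00) ∩ circle(D,4.00): a=8.4864, h=2.9967
θ=331°:   candidates: C₊=(9.2226,2.8785) cross=33.371; C₋=(9.4835,-3.1092) cross=-33.371
θ=331°:   branch - wants cross < 0 → take C=(9.4835,-3.1092) (cross=-33.371)
θ=331°: ex = (C−B)/|BC| = (0.9565,-0.2916); ey = (0.2916,0.9565)
θ=331°: P = B + 1.86·ex + -1.86·ey = (2.1114,-2.8063)

θ=79°: 1.29 -1.41
θ=96°: 1.08 -1.35
θ=114°: 0.90 -1.37
θ=331°: 2.11 -2.81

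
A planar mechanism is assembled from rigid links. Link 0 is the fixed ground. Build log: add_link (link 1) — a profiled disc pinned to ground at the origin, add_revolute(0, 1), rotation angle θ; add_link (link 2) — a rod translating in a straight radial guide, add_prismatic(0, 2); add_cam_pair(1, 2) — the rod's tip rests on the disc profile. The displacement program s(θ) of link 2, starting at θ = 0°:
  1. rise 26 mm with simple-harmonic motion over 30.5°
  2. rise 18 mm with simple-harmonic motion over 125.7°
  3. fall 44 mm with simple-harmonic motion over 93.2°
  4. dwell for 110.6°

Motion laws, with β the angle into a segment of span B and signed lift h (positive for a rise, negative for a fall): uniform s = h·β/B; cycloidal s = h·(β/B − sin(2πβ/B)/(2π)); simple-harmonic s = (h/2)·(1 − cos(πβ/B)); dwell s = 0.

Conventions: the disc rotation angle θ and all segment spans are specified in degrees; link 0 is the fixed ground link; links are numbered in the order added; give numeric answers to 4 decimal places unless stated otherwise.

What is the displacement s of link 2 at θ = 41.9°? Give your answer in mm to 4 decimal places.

seg 1 [0°–30.5°] simple-harmonic, h=26: full span → s += 26 → s = 26.0000
seg 2 [30.5°–156.2°] simple-harmonic, h=18: θ=41.9° here. β=11.4, B=125.7. 18/2·(1 − cos(π·0.0907)) = 0.3628 → s = 26.3628

26.3628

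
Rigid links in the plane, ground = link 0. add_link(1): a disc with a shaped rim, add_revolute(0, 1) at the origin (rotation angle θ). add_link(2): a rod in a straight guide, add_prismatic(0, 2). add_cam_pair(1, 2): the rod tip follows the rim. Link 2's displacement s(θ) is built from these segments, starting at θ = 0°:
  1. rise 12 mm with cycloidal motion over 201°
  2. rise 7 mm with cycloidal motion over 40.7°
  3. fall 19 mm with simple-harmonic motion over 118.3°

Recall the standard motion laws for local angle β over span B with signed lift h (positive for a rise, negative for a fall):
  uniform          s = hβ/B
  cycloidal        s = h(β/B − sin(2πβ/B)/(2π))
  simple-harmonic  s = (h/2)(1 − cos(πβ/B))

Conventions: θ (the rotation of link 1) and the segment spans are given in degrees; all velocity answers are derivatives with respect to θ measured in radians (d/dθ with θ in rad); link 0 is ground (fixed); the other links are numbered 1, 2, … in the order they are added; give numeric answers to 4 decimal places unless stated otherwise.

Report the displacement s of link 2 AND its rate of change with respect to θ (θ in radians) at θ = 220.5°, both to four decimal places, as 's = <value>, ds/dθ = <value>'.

segment 1 (0° to 201°, cycloidal, h = 12) is passed completely: s = 0.0000 + (12) = 12.0000
θ = 220.5° falls in segment 2 (201° to 241.7°, cycloidal, h = 7): β = 220.5 − 201 = 19.5°, B = 40.7°; Δs = 7·(0.4791 − sin(2π·0.4791)/(2π)) = 3.2080; s = 12.0000 + 3.2080 = 15.2080
velocity in seg [201°–241.7°] (cycloidal), θ in radians: β = 19.5° = 0.3403 rad, B = 40.7° = 0.7103 rad; ds/dθ = (h/B)(1 − cos(2πβ/B)) = (7/0.7103)(1 − cos(2π·0.4791)) = 19.623903 mm/rad

s = 15.2080, ds/dθ = 19.6239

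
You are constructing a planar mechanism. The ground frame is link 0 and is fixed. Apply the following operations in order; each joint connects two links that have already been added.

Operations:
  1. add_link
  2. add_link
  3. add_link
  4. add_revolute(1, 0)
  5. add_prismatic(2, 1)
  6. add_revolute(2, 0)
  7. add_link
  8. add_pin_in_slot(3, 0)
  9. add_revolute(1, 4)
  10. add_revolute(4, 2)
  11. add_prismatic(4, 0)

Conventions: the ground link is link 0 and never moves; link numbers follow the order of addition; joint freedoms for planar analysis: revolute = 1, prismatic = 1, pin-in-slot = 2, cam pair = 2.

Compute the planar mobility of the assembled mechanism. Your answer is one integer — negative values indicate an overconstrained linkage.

L=1 J1=0 J2=0
add link → L=2 J1=0 J2=0
add link → L=3 J1=0 J2=0
add link → L=4 J1=0 J2=0
R@1,0 dof=1 J1 → L=4 J1=1 J2=0
P@2,1 dof=1 J1 → L=4 J1=2 J2=0
R@2,0 dof=1 J1 → L=4 J1=3 J2=0
add link → L=5 J1=3 J2=0
PS@3,0 dof=2 J2 → L=5 J1=3 J2=1
R@1,4 dof=1 J1 → L=5 J1=4 J2=1
R@4,2 dof=1 J1 → L=5 J1=5 J2=1
P@4,0 dof=1 J1 → L=5 J1=6 J2=1
M=3(L−1)−2J1−J2=3·4−2·6−1=-1

M = -1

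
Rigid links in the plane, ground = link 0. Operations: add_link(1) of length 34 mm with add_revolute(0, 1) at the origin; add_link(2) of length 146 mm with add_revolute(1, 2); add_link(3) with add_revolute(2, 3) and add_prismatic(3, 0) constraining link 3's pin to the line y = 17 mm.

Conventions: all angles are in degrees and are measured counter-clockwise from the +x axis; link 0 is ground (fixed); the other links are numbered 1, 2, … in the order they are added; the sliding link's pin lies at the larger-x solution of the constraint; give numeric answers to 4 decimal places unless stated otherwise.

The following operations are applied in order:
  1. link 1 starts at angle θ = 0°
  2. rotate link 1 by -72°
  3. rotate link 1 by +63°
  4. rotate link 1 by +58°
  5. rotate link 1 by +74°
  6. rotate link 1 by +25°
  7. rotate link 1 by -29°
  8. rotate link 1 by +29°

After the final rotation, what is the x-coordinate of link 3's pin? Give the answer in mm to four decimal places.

geometry: r = 34 mm, L = 146 mm, e = 17 mm; θ starts at 0°
rotate link 1 by -72°: θ ← 0° -72° = -72°
rotate link 1 by +63°: θ ← -72° +63° = -9°
rotate link 1 by +58°: θ ← -9° +58° = 49°
rotate link 1 by +74°: θ ← 49° +74° = 123°
rotate link 1 by +25°: θ ← 123° +25° = 148°
rotate link 1 by -29°: θ ← 148° -29° = 119°
rotate link 1 by +29°: θ ← 119° +29° = 148°
crank pin P = (r cos θ, r sin θ) = (-28.833635, 18.017255)
h = r sin θ − e = 18.017255 − 17 = 1.017255
x = r cos θ + √(L² − h²) = -28.833635 + 145.996456 = 117.162821

117.1628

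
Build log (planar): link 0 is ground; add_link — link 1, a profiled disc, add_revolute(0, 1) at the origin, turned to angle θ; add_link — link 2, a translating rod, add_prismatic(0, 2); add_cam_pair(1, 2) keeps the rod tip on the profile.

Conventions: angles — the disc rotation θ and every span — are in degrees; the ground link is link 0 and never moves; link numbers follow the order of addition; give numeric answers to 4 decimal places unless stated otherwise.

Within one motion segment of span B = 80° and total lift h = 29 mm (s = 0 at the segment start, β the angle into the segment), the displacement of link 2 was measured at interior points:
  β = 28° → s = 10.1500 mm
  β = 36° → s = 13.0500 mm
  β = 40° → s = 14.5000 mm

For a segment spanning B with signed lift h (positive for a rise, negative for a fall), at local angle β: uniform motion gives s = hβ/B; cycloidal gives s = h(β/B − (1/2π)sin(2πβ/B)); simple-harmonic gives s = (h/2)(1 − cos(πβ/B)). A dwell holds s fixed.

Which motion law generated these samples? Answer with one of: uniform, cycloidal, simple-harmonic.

candidates at β/B = r: uniform s = h·r (linear in β); cycloidal s = h·(r − sin(2πr)/(2π)); simple-harmonic s = (h/2)(1 − cos(πr))
β=28°: printed 10.1500 | uniform 10.1500, cycloidal 6.4160, simple-harmonic 7.9171
β=36°: printed 13.0500 | uniform 13.0500, cycloidal 11.6237, simple-harmonic 12.2317
β=40°: printed 14.5000 | uniform 14.5000, cycloidal 14.5000, simple-harmonic 14.5000
only one law matches every sample → uniform

uniform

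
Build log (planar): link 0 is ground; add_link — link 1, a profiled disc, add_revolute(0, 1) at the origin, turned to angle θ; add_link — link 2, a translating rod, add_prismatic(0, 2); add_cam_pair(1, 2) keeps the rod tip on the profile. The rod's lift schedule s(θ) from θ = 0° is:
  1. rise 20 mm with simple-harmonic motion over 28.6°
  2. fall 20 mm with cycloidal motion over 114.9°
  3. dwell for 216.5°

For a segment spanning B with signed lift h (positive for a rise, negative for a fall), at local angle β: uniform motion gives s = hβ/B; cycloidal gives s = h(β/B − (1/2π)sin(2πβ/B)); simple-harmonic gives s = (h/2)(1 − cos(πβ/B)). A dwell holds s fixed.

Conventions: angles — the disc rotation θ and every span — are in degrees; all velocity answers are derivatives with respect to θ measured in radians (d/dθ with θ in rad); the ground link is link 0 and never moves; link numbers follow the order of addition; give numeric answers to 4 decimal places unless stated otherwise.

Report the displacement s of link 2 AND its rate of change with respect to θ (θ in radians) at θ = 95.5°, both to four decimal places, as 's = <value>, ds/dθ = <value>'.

seg 1 [0°–28.6°] simple-harmonic, h=20: full span → s += 20 → s = 20.0000
seg 2 [28.6°–143.5°] cycloidal, h=-20: θ=95.5° here. β=66.9, B=114.9. -20·(0.5822 − sin(2π·0.5822)/(2π)) = -13.2176 → s = 6.7824
velocity in seg [28.6°–143.5°] (cycloidal), θ in radians: β = 66.9° = 1.1676 rad, B = 114.9° = 2.0054 rad; ds/dθ = (h/B)(1 − cos(2πβ/B)) = ((-20)/2.0054)(1 − cos(2π·0.5822)) = -18.644046 mm/rad

s = 6.7824, ds/dθ = -18.6440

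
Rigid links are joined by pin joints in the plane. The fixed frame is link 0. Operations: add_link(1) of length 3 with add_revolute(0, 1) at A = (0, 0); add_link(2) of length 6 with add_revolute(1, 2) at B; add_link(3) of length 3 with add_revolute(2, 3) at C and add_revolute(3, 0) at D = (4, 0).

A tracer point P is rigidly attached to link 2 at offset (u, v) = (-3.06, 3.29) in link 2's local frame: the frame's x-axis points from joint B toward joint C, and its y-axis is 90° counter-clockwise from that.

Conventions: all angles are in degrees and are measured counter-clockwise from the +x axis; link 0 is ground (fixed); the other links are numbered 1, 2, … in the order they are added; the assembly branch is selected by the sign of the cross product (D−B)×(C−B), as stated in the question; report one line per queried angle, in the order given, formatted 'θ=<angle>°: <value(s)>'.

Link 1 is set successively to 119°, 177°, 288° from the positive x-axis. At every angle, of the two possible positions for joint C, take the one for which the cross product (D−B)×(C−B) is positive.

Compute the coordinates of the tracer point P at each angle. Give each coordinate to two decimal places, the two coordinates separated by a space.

A=(0,0), D=(4.00,0)
θ=119°: B = A + 3.00·(cos119°, sin119°) = (-1.4544, 2.6239)
θ=119°: |BD| = 6.0527
θ=119°: circle(B,6.00) ∩ circle(D,3.00): a=5.2568, h=2.8925
θ=119°:   candidates: C₊=(4.5366,2.9516) cross=17.507; C₋=(2.0288,-2.2615) cross=-17.507
θ=119°:   branch + wants cross > 0 → take C=(4.5366,2.9516) (cross=17.507)
θ=119°: ex = (C−B)/|BC| = (0.9985,0.0546); ey = (-0.0546,0.9985)
θ=119°: P = B + -3.06·ex + 3.29·ey = (-4.6896,5.7418)
θ=177°: B = A + 3.00·(cos177°, sin177°) = (-2.9959, 0.1570)
θ=177°: |BD| = 6.9977
θ=177°: circle(B,6.00) ∩ circle(D,3.00): a=5.4280, h=2.5566
θ=177°:   candidates: C₊=(2.4882,2.5912) cross=17.890; C₋=(2.3734,-2.5208) cross=-17.890
θ=177°:   branch + wants cross > 0 → take C=(2.4882,2.5912) (cross=17.890)
θ=177°: ex = (C−B)/|BC| = (0.9140,0.4057); ey = (-0.4057,0.9140)
θ=177°: P = B + -3.06·ex + 3.29·ey = (-7.1275,1.9227)
θ=288°: B = A + 3.00·(cos288°, sin288°) = (0.9271, -2.8532)
θ=288°: |BD| = 4.1933
θ=288°: circle(B,6.00) ∩ circle(D,3.00): a=5.3161, h=2.7820
θ=288°:   candidates: C₊=(2.9299,2.8027) cross=11.666; C₋=(6.7157,-1.2747) cross=-11.666
θ=288°:   branch + wants cross > 0 → take C=(2.9299,2.8027) (cross=11.666)
θ=288°: ex = (C−B)/|BC| = (0.3338,0.9426); ey = (-0.9426,0.3338)
θ=288°: P = B + -3.06·ex + 3.29·ey = (-3.1957,-4.6394)

θ=119°: -4.69 5.74
θ=177°: -7.13 1.92
θ=288°: -3.20 -4.64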